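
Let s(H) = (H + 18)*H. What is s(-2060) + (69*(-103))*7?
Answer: 4156771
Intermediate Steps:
s(H) = H*(18 + H) (s(H) = (18 + H)*H = H*(18 + H))
s(-2060) + (69*(-103))*7 = -2060*(18 - 2060) + (69*(-103))*7 = -2060*(-2042) - 7107*7 = 4206520 - 49749 = 4156771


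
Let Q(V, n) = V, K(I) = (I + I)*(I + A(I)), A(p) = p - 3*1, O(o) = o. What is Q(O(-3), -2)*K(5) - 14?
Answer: -224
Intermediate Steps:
A(p) = -3 + p (A(p) = p - 3 = -3 + p)
K(I) = 2*I*(-3 + 2*I) (K(I) = (I + I)*(I + (-3 + I)) = (2*I)*(-3 + 2*I) = 2*I*(-3 + 2*I))
Q(O(-3), -2)*K(5) - 14 = -6*5*(-3 + 2*5) - 14 = -6*5*(-3 + 10) - 14 = -6*5*7 - 14 = -3*70 - 14 = -210 - 14 = -224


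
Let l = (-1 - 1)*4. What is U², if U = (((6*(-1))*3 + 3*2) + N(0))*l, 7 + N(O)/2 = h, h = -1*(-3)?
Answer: 25600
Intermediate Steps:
h = 3
N(O) = -8 (N(O) = -14 + 2*3 = -14 + 6 = -8)
l = -8 (l = -2*4 = -8)
U = 160 (U = (((6*(-1))*3 + 3*2) - 8)*(-8) = ((-6*3 + 6) - 8)*(-8) = ((-18 + 6) - 8)*(-8) = (-12 - 8)*(-8) = -20*(-8) = 160)
U² = 160² = 25600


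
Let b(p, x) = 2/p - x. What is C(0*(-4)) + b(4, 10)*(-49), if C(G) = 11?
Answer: 953/2 ≈ 476.50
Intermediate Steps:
b(p, x) = -x + 2/p
C(0*(-4)) + b(4, 10)*(-49) = 11 + (-1*10 + 2/4)*(-49) = 11 + (-10 + 2*(¼))*(-49) = 11 + (-10 + ½)*(-49) = 11 - 19/2*(-49) = 11 + 931/2 = 953/2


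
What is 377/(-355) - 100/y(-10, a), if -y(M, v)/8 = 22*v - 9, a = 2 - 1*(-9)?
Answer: -166807/165430 ≈ -1.0083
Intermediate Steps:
a = 11 (a = 2 + 9 = 11)
y(M, v) = 72 - 176*v (y(M, v) = -8*(22*v - 9) = -8*(-9 + 22*v) = 72 - 176*v)
377/(-355) - 100/y(-10, a) = 377/(-355) - 100/(72 - 176*11) = 377*(-1/355) - 100/(72 - 1936) = -377/355 - 100/(-1864) = -377/355 - 100*(-1/1864) = -377/355 + 25/466 = -166807/165430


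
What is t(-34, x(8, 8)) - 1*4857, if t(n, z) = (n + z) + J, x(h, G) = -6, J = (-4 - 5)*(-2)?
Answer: -4879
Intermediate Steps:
J = 18 (J = -9*(-2) = 18)
t(n, z) = 18 + n + z (t(n, z) = (n + z) + 18 = 18 + n + z)
t(-34, x(8, 8)) - 1*4857 = (18 - 34 - 6) - 1*4857 = -22 - 4857 = -4879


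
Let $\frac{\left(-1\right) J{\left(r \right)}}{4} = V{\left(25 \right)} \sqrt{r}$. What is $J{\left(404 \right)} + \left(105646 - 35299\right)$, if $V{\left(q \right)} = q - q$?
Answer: $70347$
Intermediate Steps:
$V{\left(q \right)} = 0$
$J{\left(r \right)} = 0$ ($J{\left(r \right)} = - 4 \cdot 0 \sqrt{r} = \left(-4\right) 0 = 0$)
$J{\left(404 \right)} + \left(105646 - 35299\right) = 0 + \left(105646 - 35299\right) = 0 + 70347 = 70347$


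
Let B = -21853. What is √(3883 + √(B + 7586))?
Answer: √(3883 + I*√14267) ≈ 62.321 + 0.9583*I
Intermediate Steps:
√(3883 + √(B + 7586)) = √(3883 + √(-21853 + 7586)) = √(3883 + √(-14267)) = √(3883 + I*√14267)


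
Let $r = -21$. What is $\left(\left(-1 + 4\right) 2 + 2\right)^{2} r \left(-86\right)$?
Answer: $115584$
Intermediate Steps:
$\left(\left(-1 + 4\right) 2 + 2\right)^{2} r \left(-86\right) = \left(\left(-1 + 4\right) 2 + 2\right)^{2} \left(-21\right) \left(-86\right) = \left(3 \cdot 2 + 2\right)^{2} \left(-21\right) \left(-86\right) = \left(6 + 2\right)^{2} \left(-21\right) \left(-86\right) = 8^{2} \left(-21\right) \left(-86\right) = 64 \left(-21\right) \left(-86\right) = \left(-1344\right) \left(-86\right) = 115584$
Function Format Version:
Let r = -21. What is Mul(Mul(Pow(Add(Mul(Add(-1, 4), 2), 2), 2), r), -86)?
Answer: 115584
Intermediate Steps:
Mul(Mul(Pow(Add(Mul(Add(-1, 4), 2), 2), 2), r), -86) = Mul(Mul(Pow(Add(Mul(Add(-1, 4), 2), 2), 2), -21), -86) = Mul(Mul(Pow(Add(Mul(3, 2), 2), 2), -21), -86) = Mul(Mul(Pow(Add(6, 2), 2), -21), -86) = Mul(Mul(Pow(8, 2), -21), -86) = Mul(Mul(64, -21), -86) = Mul(-1344, -86) = 115584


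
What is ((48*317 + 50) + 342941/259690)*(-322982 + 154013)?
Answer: -669923303404089/259690 ≈ -2.5797e+9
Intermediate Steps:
((48*317 + 50) + 342941/259690)*(-322982 + 154013) = ((15216 + 50) + 342941*(1/259690))*(-168969) = (15266 + 342941/259690)*(-168969) = (3964770481/259690)*(-168969) = -669923303404089/259690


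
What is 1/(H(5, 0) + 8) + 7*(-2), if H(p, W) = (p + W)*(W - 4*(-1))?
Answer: -391/28 ≈ -13.964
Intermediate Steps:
H(p, W) = (4 + W)*(W + p) (H(p, W) = (W + p)*(W + 4) = (W + p)*(4 + W) = (4 + W)*(W + p))
1/(H(5, 0) + 8) + 7*(-2) = 1/((0² + 4*0 + 4*5 + 0*5) + 8) + 7*(-2) = 1/((0 + 0 + 20 + 0) + 8) - 14 = 1/(20 + 8) - 14 = 1/28 - 14 = -391/28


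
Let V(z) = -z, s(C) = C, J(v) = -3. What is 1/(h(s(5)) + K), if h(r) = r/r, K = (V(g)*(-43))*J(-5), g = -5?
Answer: 1/646 ≈ 0.0015480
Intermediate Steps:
K = 645 (K = (-1*(-5)*(-43))*(-3) = (5*(-43))*(-3) = -215*(-3) = 645)
h(r) = 1
1/(h(s(5)) + K) = 1/(1 + 645) = 1/646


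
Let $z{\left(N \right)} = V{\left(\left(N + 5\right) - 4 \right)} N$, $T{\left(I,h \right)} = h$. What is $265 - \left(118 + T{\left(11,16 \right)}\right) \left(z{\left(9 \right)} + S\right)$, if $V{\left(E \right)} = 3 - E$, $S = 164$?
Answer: $-13269$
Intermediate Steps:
$z{\left(N \right)} = N \left(2 - N\right)$ ($z{\left(N \right)} = \left(3 - \left(\left(N + 5\right) - 4\right)\right) N = \left(3 - \left(\left(5 + N\right) - 4\right)\right) N = \left(3 - \left(1 + N\right)\right) N = \left(2 - N\right) N = N \left(2 - N\right)$)
$265 - \left(118 + T{\left(11,16 \right)}\right) \left(z{\left(9 \right)} + S\right) = 265 - \left(118 + 16\right) \left(9 \left(2 - 9\right) + 164\right) = 265 - 134 \left(9 \left(2 - 9\right) + 164\right) = 265 - 134 \left(9 \left(-7\right) + 164\right) = 265 - 134 \left(-63 + 164\right) = 265 - 134 \cdot 101 = 265 - 13534 = -13269$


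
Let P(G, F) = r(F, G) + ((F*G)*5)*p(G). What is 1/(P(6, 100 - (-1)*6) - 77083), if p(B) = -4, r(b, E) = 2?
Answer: -1/89801 ≈ -1.1136e-5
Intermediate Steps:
P(G, F) = 2 - 20*F*G (P(G, F) = 2 + ((F*G)*5)*(-4) = 2 + (5*F*G)*(-4) = 2 - 20*F*G)
1/(P(6, 100 - (-1)*6) - 77083) = 1/((2 - 20*(100 - (-1)*6)*6) - 77083) = 1/((2 - 20*(100 - 1*(-6))*6) - 77083) = 1/((2 - 20*(100 + 6)*6) - 77083) = 1/((2 - 20*106*6) - 77083) = 1/((2 - 12720) - 77083) = 1/(-12718 - 77083) = 1/(-89801) = -1/89801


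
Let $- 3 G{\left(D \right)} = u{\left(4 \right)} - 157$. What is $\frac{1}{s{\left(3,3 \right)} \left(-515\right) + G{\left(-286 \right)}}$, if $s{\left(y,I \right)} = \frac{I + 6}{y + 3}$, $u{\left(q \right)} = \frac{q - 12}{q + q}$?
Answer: $- \frac{6}{4319} \approx -0.0013892$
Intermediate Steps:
$u{\left(q \right)} = \frac{-12 + q}{2 q}$
$G{\left(D \right)} = \frac{158}{3}$ ($G{\left(D \right)} = - \frac{\frac{-12 + 4}{2 \cdot 4} - 157}{3} = - \frac{\frac{1}{2} \cdot \frac{1}{4} \left(-8\right) - 157}{3} = - \frac{-1 - 157}{3} = \left(- \frac{1}{3}\right) \left(-158\right) = \frac{158}{3}$)
$s{\left(y,I \right)} = \frac{6 + I}{3 + y}$
$\frac{1}{s{\left(3,3 \right)} \left(-515\right) + G{\left(-286 \right)}} = \frac{1}{\frac{6 + 3}{3 + 3} \left(-515\right) + \frac{158}{3}} = \frac{1}{\frac{1}{6} \cdot 9 \left(-515\right) + \frac{158}{3}} = \frac{1}{\frac{3}{2} \left(-515\right) + \frac{158}{3}} = \frac{1}{- \frac{1545}{2} + \frac{158}{3}} = \frac{1}{- \frac{4319}{6}} = - \frac{6}{4319}$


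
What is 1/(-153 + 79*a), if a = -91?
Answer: -1/7342 ≈ -0.00013620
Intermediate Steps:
1/(-153 + 79*a) = 1/(-153 + 79*(-91)) = 1/(-153 - 7189) = 1/(-7342) = -1/7342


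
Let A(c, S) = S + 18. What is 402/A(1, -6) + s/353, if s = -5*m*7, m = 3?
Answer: 23441/706 ≈ 33.203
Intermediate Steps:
A(c, S) = 18 + S
s = -105 (s = -5*3*7 = -15*7 = -105)
402/A(1, -6) + s/353 = 402/(18 - 6) - 105/353 = 402/12 - 105*1/353 = 402*(1/12) - 105/353 = 67/2 - 105/353 = 23441/706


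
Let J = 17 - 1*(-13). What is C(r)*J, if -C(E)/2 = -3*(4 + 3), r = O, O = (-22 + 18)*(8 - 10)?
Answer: 1260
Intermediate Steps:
O = 8 (O = -4*(-2) = 8)
r = 8
J = 30 (J = 17 + 13 = 30)
C(E) = 42 (C(E) = -(-6)*(4 + 3) = -(-6)*7 = -2*(-21) = 42)
C(r)*J = 42*30 = 1260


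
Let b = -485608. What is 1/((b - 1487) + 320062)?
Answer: -1/167033 ≈ -5.9868e-6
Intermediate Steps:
1/((b - 1487) + 320062) = 1/((-485608 - 1487) + 320062) = 1/(-487095 + 320062) = 1/(-167033) = -1/167033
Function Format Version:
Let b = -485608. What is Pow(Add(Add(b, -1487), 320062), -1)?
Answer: Rational(-1, 167033) ≈ -5.9868e-6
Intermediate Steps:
Pow(Add(Add(b, -1487), 320062), -1) = Pow(Add(Add(-485608, -1487), 320062), -1) = Pow(Add(-487095, 320062), -1) = Pow(-167033, -1) = Rational(-1, 167033)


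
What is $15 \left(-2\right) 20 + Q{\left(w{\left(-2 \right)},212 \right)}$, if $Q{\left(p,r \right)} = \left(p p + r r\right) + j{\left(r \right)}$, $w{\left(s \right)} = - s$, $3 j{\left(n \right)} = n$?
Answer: $\frac{133256}{3} \approx 44419.0$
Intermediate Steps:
$j{\left(n \right)} = \frac{n}{3}$
$Q{\left(p,r \right)} = p^{2} + r^{2} + \frac{r}{3}$ ($Q{\left(p,r \right)} = \left(p p + r r\right) + \frac{r}{3} = \left(p^{2} + r^{2}\right) + \frac{r}{3} = p^{2} + r^{2} + \frac{r}{3}$)
$15 \left(-2\right) 20 + Q{\left(w{\left(-2 \right)},212 \right)} = 15 \left(-2\right) 20 + \left(\left(\left(-1\right) \left(-2\right)\right)^{2} + 212^{2} + \frac{1}{3} \cdot 212\right) = \left(-30\right) 20 + \left(2^{2} + 44944 + \frac{212}{3}\right) = -600 + \left(4 + 44944 + \frac{212}{3}\right) = -600 + \frac{135056}{3} = \frac{133256}{3}$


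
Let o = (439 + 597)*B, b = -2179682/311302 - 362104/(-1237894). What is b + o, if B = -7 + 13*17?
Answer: 21358254798470313/96339719497 ≈ 2.2170e+5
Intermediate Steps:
b = -646372892575/96339719497 (b = -2179682*1/311302 - 362104*(-1/1237894) = -1089841/155651 + 181052/618947 = -646372892575/96339719497 ≈ -6.7093)
B = 214 (B = -7 + 221 = 214)
o = 221704 (o = (439 + 597)*214 = 1036*214 = 221704)
b + o = -646372892575/96339719497 + 221704 = 21358254798470313/96339719497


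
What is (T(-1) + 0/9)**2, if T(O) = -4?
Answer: 16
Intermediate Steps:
(T(-1) + 0/9)**2 = (-4 + 0/9)**2 = (-4 + 0*(1/9))**2 = (-4 + 0)**2 = (-4)**2 = 16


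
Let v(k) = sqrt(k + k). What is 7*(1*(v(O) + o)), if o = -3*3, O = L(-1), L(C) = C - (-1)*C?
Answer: -63 + 14*I ≈ -63.0 + 14.0*I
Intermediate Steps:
L(C) = 2*C (L(C) = C + C = 2*C)
O = -2 (O = 2*(-1) = -2)
v(k) = sqrt(2)*sqrt(k) (v(k) = sqrt(2*k) = sqrt(2)*sqrt(k))
o = -9
7*(1*(v(O) + o)) = 7*(1*(sqrt(2)*sqrt(-2) - 9)) = 7*(1*(sqrt(2)*(I*sqrt(2)) - 9)) = 7*(1*(2*I - 9)) = 7*(1*(-9 + 2*I)) = 7*(-9 + 2*I) = -63 + 14*I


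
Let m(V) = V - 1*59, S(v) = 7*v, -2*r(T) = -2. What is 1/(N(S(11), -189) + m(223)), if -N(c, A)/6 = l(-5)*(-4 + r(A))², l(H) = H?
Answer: 1/434 ≈ 0.0023041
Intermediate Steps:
r(T) = 1 (r(T) = -½*(-2) = 1)
N(c, A) = 270 (N(c, A) = -(-30)*(-4 + 1)² = -(-30)*(-3)² = -(-30)*9 = -6*(-45) = 270)
m(V) = -59 + V (m(V) = V - 59 = -59 + V)
1/(N(S(11), -189) + m(223)) = 1/(270 + (-59 + 223)) = 1/(270 + 164) = 1/434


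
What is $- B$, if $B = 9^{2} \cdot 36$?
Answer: $-2916$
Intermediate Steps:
$B = 2916$ ($B = 81 \cdot 36 = 2916$)
$- B = \left(-1\right) 2916 = -2916$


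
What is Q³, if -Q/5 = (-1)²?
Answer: -125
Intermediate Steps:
Q = -5 (Q = -5*(-1)² = -5*1 = -5)
Q³ = (-5)³ = -125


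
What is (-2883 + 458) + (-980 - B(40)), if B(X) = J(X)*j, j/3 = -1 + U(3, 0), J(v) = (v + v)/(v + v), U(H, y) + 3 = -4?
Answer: -3381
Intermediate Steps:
U(H, y) = -7 (U(H, y) = -3 - 4 = -7)
J(v) = 1 (J(v) = (2*v)/((2*v)) = (2*v)*(1/(2*v)) = 1)
j = -24 (j = 3*(-1 - 7) = 3*(-8) = -24)
B(X) = -24 (B(X) = 1*(-24) = -24)
(-2883 + 458) + (-980 - B(40)) = (-2883 + 458) + (-980 - 1*(-24)) = -2425 + (-980 + 24) = -2425 - 956 = -3381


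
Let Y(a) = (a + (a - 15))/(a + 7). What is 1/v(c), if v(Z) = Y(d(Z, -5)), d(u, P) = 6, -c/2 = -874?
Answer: -13/3 ≈ -4.3333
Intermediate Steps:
c = 1748 (c = -2*(-874) = 1748)
Y(a) = (-15 + 2*a)/(7 + a) (Y(a) = (a + (-15 + a))/(7 + a) = (-15 + 2*a)/(7 + a))
v(Z) = -3/13 (v(Z) = (-15 + 2*6)/(7 + 6) = (-15 + 12)/13 = (1/13)*(-3) = -3/13)
1/v(c) = 1/(-3/13) = -13/3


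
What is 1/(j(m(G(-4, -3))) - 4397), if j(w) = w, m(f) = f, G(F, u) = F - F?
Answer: -1/4397 ≈ -0.00022743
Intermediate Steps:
G(F, u) = 0
1/(j(m(G(-4, -3))) - 4397) = 1/(0 - 4397) = 1/(-4397) = -1/4397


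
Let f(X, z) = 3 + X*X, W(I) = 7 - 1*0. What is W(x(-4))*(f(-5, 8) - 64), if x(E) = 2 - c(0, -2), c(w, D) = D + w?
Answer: -252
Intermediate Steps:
x(E) = 4 (x(E) = 2 - (-2 + 0) = 2 - 1*(-2) = 2 + 2 = 4)
W(I) = 7 (W(I) = 7 + 0 = 7)
f(X, z) = 3 + X²
W(x(-4))*(f(-5, 8) - 64) = 7*((3 + (-5)²) - 64) = 7*((3 + 25) - 64) = 7*(28 - 64) = 7*(-36) = -252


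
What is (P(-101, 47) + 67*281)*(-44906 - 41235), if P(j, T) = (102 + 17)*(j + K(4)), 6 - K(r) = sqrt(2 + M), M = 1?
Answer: -647952602 + 10250779*sqrt(3) ≈ -6.3020e+8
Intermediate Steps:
K(r) = 6 - sqrt(3) (K(r) = 6 - sqrt(2 + 1) = 6 - sqrt(3))
P(j, T) = 714 - 119*sqrt(3) + 119*j (P(j, T) = (102 + 17)*(j + (6 - sqrt(3))) = 119*(6 + j - sqrt(3)) = 714 - 119*sqrt(3) + 119*j)
(P(-101, 47) + 67*281)*(-44906 - 41235) = ((714 - 119*sqrt(3) + 119*(-101)) + 67*281)*(-44906 - 41235) = ((714 - 119*sqrt(3) - 12019) + 18827)*(-86141) = ((-11305 - 119*sqrt(3)) + 18827)*(-86141) = (7522 - 119*sqrt(3))*(-86141) = -647952602 + 10250779*sqrt(3)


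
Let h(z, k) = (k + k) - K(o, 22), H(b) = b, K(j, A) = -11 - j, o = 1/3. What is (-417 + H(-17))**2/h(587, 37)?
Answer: 141267/64 ≈ 2207.3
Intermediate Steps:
o = 1/3 ≈ 0.33333
h(z, k) = 34/3 + 2*k (h(z, k) = (k + k) - (-11 - 1*1/3) = 2*k - (-11 - 1/3) = 2*k - 1*(-34/3) = 2*k + 34/3 = 34/3 + 2*k)
(-417 + H(-17))**2/h(587, 37) = (-417 - 17)**2/(34/3 + 2*37) = (-434)**2/(34/3 + 74) = 188356/(256/3) = 188356*(3/256) = 141267/64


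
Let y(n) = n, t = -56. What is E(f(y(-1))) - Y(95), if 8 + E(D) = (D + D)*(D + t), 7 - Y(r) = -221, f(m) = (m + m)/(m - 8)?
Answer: -21124/81 ≈ -260.79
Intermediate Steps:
f(m) = 2*m/(-8 + m) (f(m) = (2*m)/(-8 + m) = 2*m/(-8 + m))
Y(r) = 228 (Y(r) = 7 - 1*(-221) = 7 + 221 = 228)
E(D) = -8 + 2*D*(-56 + D) (E(D) = -8 + (D + D)*(D - 56) = -8 + (2*D)*(-56 + D) = -8 + 2*D*(-56 + D))
E(f(y(-1))) - Y(95) = (-8 - 224*(-1)/(-8 - 1) + 2*(2*(-1)/(-8 - 1))²) - 1*228 = (-8 - 224*(-1)/(-9) + 2*(2*(-1)/(-9))²) - 228 = (-8 - 224*(-1)*(-1)/9 + 2*(2*(-1)*(-⅑))²) - 228 = (-8 - 112*2/9 + 2*(2/9)²) - 228 = (-8 - 224/9 + 2*(4/81)) - 228 = (-8 - 224/9 + 8/81) - 228 = -2656/81 - 228 = -21124/81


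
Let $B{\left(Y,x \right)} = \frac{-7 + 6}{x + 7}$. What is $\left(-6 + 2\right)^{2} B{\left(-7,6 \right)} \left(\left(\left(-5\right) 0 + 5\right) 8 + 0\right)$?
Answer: $- \frac{640}{13} \approx -49.231$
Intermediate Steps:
$B{\left(Y,x \right)} = - \frac{1}{7 + x}$
$\left(-6 + 2\right)^{2} B{\left(-7,6 \right)} \left(\left(\left(-5\right) 0 + 5\right) 8 + 0\right) = \left(-6 + 2\right)^{2} \left(- \frac{1}{7 + 6}\right) \left(\left(\left(-5\right) 0 + 5\right) 8 + 0\right) = \left(-4\right)^{2} \left(- \frac{1}{13}\right) \left(\left(0 + 5\right) 8 + 0\right) = 16 \left(\left(-1\right) \frac{1}{13}\right) \left(5 \cdot 8 + 0\right) = 16 \left(- \frac{1}{13}\right) \left(40 + 0\right) = \left(- \frac{16}{13}\right) 40 = - \frac{640}{13}$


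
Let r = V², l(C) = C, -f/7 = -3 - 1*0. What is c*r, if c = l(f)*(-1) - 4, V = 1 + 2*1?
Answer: -225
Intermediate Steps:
f = 21 (f = -7*(-3 - 1*0) = -7*(-3 + 0) = -7*(-3) = 21)
V = 3 (V = 1 + 2 = 3)
c = -25 (c = 21*(-1) - 4 = -21 - 4 = -25)
r = 9 (r = 3² = 9)
c*r = -25*9 = -225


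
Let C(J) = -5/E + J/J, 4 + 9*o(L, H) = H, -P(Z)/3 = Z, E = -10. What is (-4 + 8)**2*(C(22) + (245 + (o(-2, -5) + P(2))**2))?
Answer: 4728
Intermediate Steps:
P(Z) = -3*Z
o(L, H) = -4/9 + H/9
C(J) = 3/2 (C(J) = -5/(-10) + J/J = -5*(-1/10) + 1 = 1/2 + 1 = 3/2)
(-4 + 8)**2*(C(22) + (245 + (o(-2, -5) + P(2))**2)) = (-4 + 8)**2*(3/2 + (245 + ((-4/9 + (1/9)*(-5)) - 3*2)**2)) = 4**2*(3/2 + (245 + ((-4/9 - 5/9) - 6)**2)) = 16*(3/2 + (245 + (-1 - 6)**2)) = 16*(3/2 + (245 + (-7)**2)) = 16*(3/2 + (245 + 49)) = 16*(3/2 + 294) = 16*(591/2) = 4728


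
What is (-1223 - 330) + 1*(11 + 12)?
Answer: -1530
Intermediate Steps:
(-1223 - 330) + 1*(11 + 12) = -1553 + 1*23 = -1553 + 23 = -1530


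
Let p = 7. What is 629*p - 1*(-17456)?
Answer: 21859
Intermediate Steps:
629*p - 1*(-17456) = 629*7 - 1*(-17456) = 4403 + 17456 = 21859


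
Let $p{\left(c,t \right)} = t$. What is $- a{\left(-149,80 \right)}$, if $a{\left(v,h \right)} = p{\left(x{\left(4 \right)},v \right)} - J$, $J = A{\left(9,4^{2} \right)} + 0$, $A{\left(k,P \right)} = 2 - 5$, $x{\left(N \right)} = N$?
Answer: $146$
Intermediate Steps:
$A{\left(k,P \right)} = -3$
$J = -3$ ($J = -3 + 0 = -3$)
$a{\left(v,h \right)} = 3 + v$ ($a{\left(v,h \right)} = v - -3 = v + 3 = 3 + v$)
$- a{\left(-149,80 \right)} = - (3 - 149) = \left(-1\right) \left(-146\right) = 146$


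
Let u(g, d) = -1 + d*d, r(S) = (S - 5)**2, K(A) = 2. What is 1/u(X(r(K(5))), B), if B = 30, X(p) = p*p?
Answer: 1/899 ≈ 0.0011123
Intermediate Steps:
r(S) = (-5 + S)**2
X(p) = p**2
u(g, d) = -1 + d**2
1/u(X(r(K(5))), B) = 1/(-1 + 30**2) = 1/(-1 + 900) = 1/899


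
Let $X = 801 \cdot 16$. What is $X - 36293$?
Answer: $-23477$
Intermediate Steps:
$X = 12816$
$X - 36293 = 12816 - 36293 = -23477$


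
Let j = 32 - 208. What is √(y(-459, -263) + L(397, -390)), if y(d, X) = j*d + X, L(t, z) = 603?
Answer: 2*√20281 ≈ 284.82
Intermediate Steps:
j = -176
y(d, X) = X - 176*d (y(d, X) = -176*d + X = X - 176*d)
√(y(-459, -263) + L(397, -390)) = √((-263 - 176*(-459)) + 603) = √((-263 + 80784) + 603) = √(80521 + 603) = √81124 = 2*√20281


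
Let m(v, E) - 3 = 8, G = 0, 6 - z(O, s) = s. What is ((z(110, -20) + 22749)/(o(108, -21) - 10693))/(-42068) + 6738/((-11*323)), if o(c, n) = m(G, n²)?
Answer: -3027776673913/1596612945928 ≈ -1.8964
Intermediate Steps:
z(O, s) = 6 - s
m(v, E) = 11 (m(v, E) = 3 + 8 = 11)
o(c, n) = 11
((z(110, -20) + 22749)/(o(108, -21) - 10693))/(-42068) + 6738/((-11*323)) = (((6 - 1*(-20)) + 22749)/(11 - 10693))/(-42068) + 6738/((-11*323)) = (((6 + 20) + 22749)/(-10682))*(-1/42068) + 6738/(-3553) = ((26 + 22749)*(-1/10682))*(-1/42068) + 6738*(-1/3553) = (22775*(-1/10682))*(-1/42068) - 6738/3553 = -22775/10682*(-1/42068) - 6738/3553 = 22775/449370376 - 6738/3553 = -3027776673913/1596612945928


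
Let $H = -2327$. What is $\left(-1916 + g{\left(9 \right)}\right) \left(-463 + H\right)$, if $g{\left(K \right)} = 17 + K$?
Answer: $5273100$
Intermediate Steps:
$\left(-1916 + g{\left(9 \right)}\right) \left(-463 + H\right) = \left(-1916 + \left(17 + 9\right)\right) \left(-463 - 2327\right) = \left(-1916 + 26\right) \left(-2790\right) = \left(-1890\right) \left(-2790\right) = 5273100$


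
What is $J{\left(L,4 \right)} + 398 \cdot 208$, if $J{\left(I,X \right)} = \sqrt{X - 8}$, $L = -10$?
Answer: $82784 + 2 i \approx 82784.0 + 2.0 i$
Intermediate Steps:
$J{\left(I,X \right)} = \sqrt{-8 + X}$
$J{\left(L,4 \right)} + 398 \cdot 208 = \sqrt{-8 + 4} + 398 \cdot 208 = \sqrt{-4} + 82784 = 2 i + 82784 = 82784 + 2 i$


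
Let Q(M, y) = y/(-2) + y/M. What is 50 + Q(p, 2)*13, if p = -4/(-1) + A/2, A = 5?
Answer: 41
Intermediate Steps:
p = 13/2 (p = -4/(-1) + 5/2 = -4*(-1) + 5*(1/2) = 4 + 5/2 = 13/2 ≈ 6.5000)
Q(M, y) = -y/2 + y/M (Q(M, y) = y*(-1/2) + y/M = -y/2 + y/M)
50 + Q(p, 2)*13 = 50 + (-1/2*2 + 2/(13/2))*13 = 50 + (-1 + 2*(2/13))*13 = 50 + (-1 + 4/13)*13 = 50 - 9/13*13 = 50 - 9 = 41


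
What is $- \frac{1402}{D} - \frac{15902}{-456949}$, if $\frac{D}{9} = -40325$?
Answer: $\frac{6411875848}{165838215825} \approx 0.038663$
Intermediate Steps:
$D = -362925$ ($D = 9 \left(-40325\right) = -362925$)
$- \frac{1402}{D} - \frac{15902}{-456949} = - \frac{1402}{-362925} - \frac{15902}{-456949} = \left(-1402\right) \left(- \frac{1}{362925}\right) - - \frac{15902}{456949} = \frac{1402}{362925} + \frac{15902}{456949} = \frac{6411875848}{165838215825}$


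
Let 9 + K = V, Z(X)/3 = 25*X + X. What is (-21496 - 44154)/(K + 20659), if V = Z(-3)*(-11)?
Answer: -32825/11612 ≈ -2.8268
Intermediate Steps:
Z(X) = 78*X (Z(X) = 3*(25*X + X) = 3*(26*X) = 78*X)
V = 2574 (V = (78*(-3))*(-11) = -234*(-11) = 2574)
K = 2565 (K = -9 + 2574 = 2565)
(-21496 - 44154)/(K + 20659) = (-21496 - 44154)/(2565 + 20659) = -65650/23224 = -65650*1/23224 = -32825/11612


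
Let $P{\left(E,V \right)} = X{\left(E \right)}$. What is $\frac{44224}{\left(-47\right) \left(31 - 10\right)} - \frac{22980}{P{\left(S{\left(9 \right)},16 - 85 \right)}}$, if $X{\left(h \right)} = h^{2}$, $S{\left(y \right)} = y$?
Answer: $- \frac{2918156}{8883} \approx -328.51$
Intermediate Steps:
$P{\left(E,V \right)} = E^{2}$
$\frac{44224}{\left(-47\right) \left(31 - 10\right)} - \frac{22980}{P{\left(S{\left(9 \right)},16 - 85 \right)}} = \frac{44224}{\left(-47\right) \left(31 - 10\right)} - \frac{22980}{9^{2}} = \frac{44224}{\left(-47\right) 21} - \frac{22980}{81} = \frac{44224}{-987} - \frac{7660}{27} = 44224 \left(- \frac{1}{987}\right) - \frac{7660}{27} = - \frac{44224}{987} - \frac{7660}{27} = - \frac{2918156}{8883}$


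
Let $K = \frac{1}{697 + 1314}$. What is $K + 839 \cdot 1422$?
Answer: $\frac{2399239639}{2011} \approx 1.1931 \cdot 10^{6}$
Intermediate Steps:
$K = \frac{1}{2011} \approx 0.00049726$
$K + 839 \cdot 1422 = \frac{1}{2011} + 839 \cdot 1422 = \frac{1}{2011} + 1193058 = \frac{2399239639}{2011}$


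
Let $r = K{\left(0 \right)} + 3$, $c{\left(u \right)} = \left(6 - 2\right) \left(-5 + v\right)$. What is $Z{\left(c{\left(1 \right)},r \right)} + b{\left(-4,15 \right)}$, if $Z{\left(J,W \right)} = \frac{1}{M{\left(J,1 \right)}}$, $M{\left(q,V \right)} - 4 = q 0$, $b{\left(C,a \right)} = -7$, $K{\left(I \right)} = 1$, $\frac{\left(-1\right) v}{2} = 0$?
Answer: $- \frac{27}{4} \approx -6.75$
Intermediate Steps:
$v = 0$ ($v = \left(-2\right) 0 = 0$)
$M{\left(q,V \right)} = 4$ ($M{\left(q,V \right)} = 4 + q 0 = 4 + 0 = 4$)
$c{\left(u \right)} = -20$ ($c{\left(u \right)} = \left(6 - 2\right) \left(-5 + 0\right) = 4 \left(-5\right) = -20$)
$r = 4$ ($r = 1 + 3 = 4$)
$Z{\left(J,W \right)} = \frac{1}{4}$
$Z{\left(c{\left(1 \right)},r \right)} + b{\left(-4,15 \right)} = \frac{1}{4} - 7 = - \frac{27}{4}$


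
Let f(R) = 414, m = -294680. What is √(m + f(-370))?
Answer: I*√294266 ≈ 542.46*I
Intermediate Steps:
√(m + f(-370)) = √(-294680 + 414) = √(-294266) = I*√294266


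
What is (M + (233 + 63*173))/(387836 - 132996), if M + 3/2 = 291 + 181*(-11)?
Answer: 18861/509680 ≈ 0.037006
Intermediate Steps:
M = -3403/2 (M = -3/2 + (291 + 181*(-11)) = -3/2 + (291 - 1991) = -3/2 - 1700 = -3403/2 ≈ -1701.5)
(M + (233 + 63*173))/(387836 - 132996) = (-3403/2 + (233 + 63*173))/(387836 - 132996) = (-3403/2 + (233 + 10899))/254840 = (-3403/2 + 11132)*(1/254840) = (18861/2)*(1/254840) = 18861/509680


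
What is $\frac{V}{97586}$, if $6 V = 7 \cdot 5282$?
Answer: $\frac{18487}{292758} \approx 0.063148$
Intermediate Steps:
$V = \frac{18487}{3}$ ($V = \frac{7 \cdot 5282}{6} = \frac{1}{6} \cdot 36974 = \frac{18487}{3} \approx 6162.3$)
$\frac{V}{97586} = \frac{18487}{3 \cdot 97586} = \frac{18487}{3} \cdot \frac{1}{97586} = \frac{18487}{292758}$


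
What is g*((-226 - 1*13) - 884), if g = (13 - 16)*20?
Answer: 67380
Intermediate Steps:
g = -60 (g = -3*20 = -60)
g*((-226 - 1*13) - 884) = -60*((-226 - 1*13) - 884) = -60*((-226 - 13) - 884) = -60*(-239 - 884) = -60*(-1123) = 67380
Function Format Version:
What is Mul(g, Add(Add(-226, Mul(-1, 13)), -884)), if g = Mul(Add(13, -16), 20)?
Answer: 67380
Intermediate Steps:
g = -60 (g = Mul(-3, 20) = -60)
Mul(g, Add(Add(-226, Mul(-1, 13)), -884)) = Mul(-60, Add(Add(-226, Mul(-1, 13)), -884)) = Mul(-60, Add(Add(-226, -13), -884)) = Mul(-60, Add(-239, -884)) = Mul(-60, -1123) = 67380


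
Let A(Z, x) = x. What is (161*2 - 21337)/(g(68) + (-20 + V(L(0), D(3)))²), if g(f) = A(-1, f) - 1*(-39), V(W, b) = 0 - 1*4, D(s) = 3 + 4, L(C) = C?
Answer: -21015/683 ≈ -30.769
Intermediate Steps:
D(s) = 7
V(W, b) = -4 (V(W, b) = 0 - 4 = -4)
g(f) = 39 + f (g(f) = f - 1*(-39) = f + 39 = 39 + f)
(161*2 - 21337)/(g(68) + (-20 + V(L(0), D(3)))²) = (161*2 - 21337)/((39 + 68) + (-20 - 4)²) = (322 - 21337)/(107 + (-24)²) = -21015/(107 + 576) = -21015/683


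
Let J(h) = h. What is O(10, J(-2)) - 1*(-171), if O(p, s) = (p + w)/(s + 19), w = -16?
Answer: 2901/17 ≈ 170.65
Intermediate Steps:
O(p, s) = (-16 + p)/(19 + s) (O(p, s) = (p - 16)/(s + 19) = (-16 + p)/(19 + s))
O(10, J(-2)) - 1*(-171) = (-16 + 10)/(19 - 2) - 1*(-171) = -6/17 + 171 = 2901/17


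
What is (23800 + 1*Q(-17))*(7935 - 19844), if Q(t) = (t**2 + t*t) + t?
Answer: -290115149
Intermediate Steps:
Q(t) = t + 2*t**2 (Q(t) = (t**2 + t**2) + t = 2*t**2 + t = t + 2*t**2)
(23800 + 1*Q(-17))*(7935 - 19844) = (23800 + 1*(-17*(1 + 2*(-17))))*(7935 - 19844) = (23800 + 1*(-17*(1 - 34)))*(-11909) = (23800 + 1*(-17*(-33)))*(-11909) = (23800 + 1*561)*(-11909) = (23800 + 561)*(-11909) = 24361*(-11909) = -290115149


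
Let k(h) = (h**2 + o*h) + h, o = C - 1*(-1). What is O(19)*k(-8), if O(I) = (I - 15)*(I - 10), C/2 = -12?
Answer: 8640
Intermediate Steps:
C = -24 (C = 2*(-12) = -24)
O(I) = (-15 + I)*(-10 + I)
o = -23 (o = -24 - 1*(-1) = -24 + 1 = -23)
k(h) = h**2 - 22*h (k(h) = (h**2 - 23*h) + h = h**2 - 22*h)
O(19)*k(-8) = (150 + 19**2 - 25*19)*(-8*(-22 - 8)) = (150 + 361 - 475)*(-8*(-30)) = 36*240 = 8640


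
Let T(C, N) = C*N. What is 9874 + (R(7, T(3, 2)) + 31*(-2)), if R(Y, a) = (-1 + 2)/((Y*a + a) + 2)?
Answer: 490601/50 ≈ 9812.0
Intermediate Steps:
R(Y, a) = 1/(2 + a + Y*a) (R(Y, a) = 1/((a + Y*a) + 2) = 1/(2 + a + Y*a))
9874 + (R(7, T(3, 2)) + 31*(-2)) = 9874 + (1/(2 + 3*2 + 7*(3*2)) + 31*(-2)) = 9874 + (1/(2 + 6 + 7*6) - 62) = 9874 + (1/(2 + 6 + 42) - 62) = 9874 + (1/50 - 62) = 9874 - 3099/50 = 490601/50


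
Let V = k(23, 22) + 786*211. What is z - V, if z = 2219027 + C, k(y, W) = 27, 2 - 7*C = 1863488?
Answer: 12508592/7 ≈ 1.7869e+6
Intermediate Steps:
C = -1863486/7 (C = 2/7 - 1/7*1863488 = 2/7 - 1863488/7 = -1863486/7 ≈ -2.6621e+5)
V = 165873 (V = 27 + 786*211 = 27 + 165846 = 165873)
z = 13669703/7 (z = 2219027 - 1863486/7 = 13669703/7 ≈ 1.9528e+6)
z - V = 13669703/7 - 1*165873 = 13669703/7 - 165873 = 12508592/7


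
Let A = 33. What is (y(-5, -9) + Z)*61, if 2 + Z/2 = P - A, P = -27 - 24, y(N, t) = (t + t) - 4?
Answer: -11834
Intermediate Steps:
y(N, t) = -4 + 2*t (y(N, t) = 2*t - 4 = -4 + 2*t)
P = -51
Z = -172 (Z = -4 + 2*(-51 - 1*33) = -4 + 2*(-51 - 33) = -4 + 2*(-84) = -4 - 168 = -172)
(y(-5, -9) + Z)*61 = ((-4 + 2*(-9)) - 172)*61 = ((-4 - 18) - 172)*61 = (-22 - 172)*61 = -194*61 = -11834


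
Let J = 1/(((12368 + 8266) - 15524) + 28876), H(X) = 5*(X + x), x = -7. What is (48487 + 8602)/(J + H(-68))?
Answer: -1940226754/12744749 ≈ -152.24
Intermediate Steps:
H(X) = -35 + 5*X (H(X) = 5*(X - 7) = 5*(-7 + X) = -35 + 5*X)
J = 1/33986 (J = 1/((20634 - 15524) + 28876) = 1/(5110 + 28876) = 1/33986 ≈ 2.9424e-5)
(48487 + 8602)/(J + H(-68)) = (48487 + 8602)/(1/33986 + (-35 + 5*(-68))) = 57089/(1/33986 + (-35 - 340)) = 57089/(1/33986 - 375) = 57089/(-12744749/33986) = 57089*(-33986/12744749) = -1940226754/12744749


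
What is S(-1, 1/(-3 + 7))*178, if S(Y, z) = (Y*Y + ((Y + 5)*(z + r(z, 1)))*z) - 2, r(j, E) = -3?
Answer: -1335/2 ≈ -667.50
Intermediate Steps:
S(Y, z) = -2 + Y² + z*(-3 + z)*(5 + Y) (S(Y, z) = (Y*Y + ((Y + 5)*(z - 3))*z) - 2 = (Y² + ((5 + Y)*(-3 + z))*z) - 2 = (Y² + ((-3 + z)*(5 + Y))*z) - 2 = (Y² + z*(-3 + z)*(5 + Y)) - 2 = -2 + Y² + z*(-3 + z)*(5 + Y))
S(-1, 1/(-3 + 7))*178 = (-2 + (-1)² - 15/(-3 + 7) + 5*(1/(-3 + 7))² - (1/(-3 + 7))² - 3*(-1)/(-3 + 7))*178 = (-2 + 1 - 15/4 + 5*(1/4)² - (1/4)² - 3*(-1)/4)*178 = (-2 + 1 - 15*¼ + 5*(¼)² - (¼)² - 3*(-1)*¼)*178 = (-2 + 1 - 15/4 + 5*(1/16) - 1*1/16 + ¾)*178 = (-2 + 1 - 15/4 + 5/16 - 1/16 + ¾)*178 = -15/4*178 = -1335/2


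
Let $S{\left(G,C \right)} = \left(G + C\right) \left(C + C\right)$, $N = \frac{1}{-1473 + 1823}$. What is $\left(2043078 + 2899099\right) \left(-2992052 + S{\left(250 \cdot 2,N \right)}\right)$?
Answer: $- \frac{905718232967827823}{61250} \approx -1.4787 \cdot 10^{13}$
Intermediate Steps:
$N = \frac{1}{350} \approx 0.0028571$
$S{\left(G,C \right)} = 2 C \left(C + G\right)$ ($S{\left(G,C \right)} = \left(C + G\right) 2 C = 2 C \left(C + G\right)$)
$\left(2043078 + 2899099\right) \left(-2992052 + S{\left(250 \cdot 2,N \right)}\right) = \left(2043078 + 2899099\right) \left(-2992052 + 2 \cdot \frac{1}{350} \left(\frac{1}{350} + 250 \cdot 2\right)\right) = 4942177 \left(-2992052 + 2 \cdot \frac{1}{350} \left(\frac{1}{350} + 500\right)\right) = 4942177 \left(-2992052 + 2 \cdot \frac{1}{350} \cdot \frac{175001}{350}\right) = 4942177 \left(-2992052 + \frac{175001}{61250}\right) = 4942177 \left(- \frac{183263009999}{61250}\right) = - \frac{905718232967827823}{61250}$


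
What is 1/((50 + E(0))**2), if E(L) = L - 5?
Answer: 1/2025 ≈ 0.00049383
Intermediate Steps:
E(L) = -5 + L
1/((50 + E(0))**2) = 1/((50 + (-5 + 0))**2) = 1/((50 - 5)**2) = 1/(45**2) = 1/2025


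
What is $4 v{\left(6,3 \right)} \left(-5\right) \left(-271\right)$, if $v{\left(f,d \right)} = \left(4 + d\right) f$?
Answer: $227640$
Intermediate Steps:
$v{\left(f,d \right)} = f \left(4 + d\right)$
$4 v{\left(6,3 \right)} \left(-5\right) \left(-271\right) = 4 \cdot 6 \left(4 + 3\right) \left(-5\right) \left(-271\right) = 4 \cdot 6 \cdot 7 \left(-5\right) \left(-271\right) = 4 \cdot 42 \left(-5\right) \left(-271\right) = 168 \left(-5\right) \left(-271\right) = \left(-840\right) \left(-271\right) = 227640$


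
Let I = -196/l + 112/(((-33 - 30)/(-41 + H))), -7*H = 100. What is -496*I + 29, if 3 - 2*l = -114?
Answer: -38541241/819 ≈ -47059.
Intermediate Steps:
H = -100/7 (H = -⅐*100 = -100/7 ≈ -14.286)
l = 117/2 (l = 3/2 - ½*(-114) = 3/2 + 57 = 117/2 ≈ 58.500)
I = 77752/819 (I = -196/117/2 + 112/(((-33 - 30)/(-41 - 100/7))) = -196*2/117 + 112/((-63/(-387/7))) = -392/117 + 112/((-63*(-7/387))) = -392/117 + 112/(49/43) = -392/117 + 112*(43/49) = -392/117 + 688/7 = 77752/819 ≈ 94.935)
-496*I + 29 = -496*77752/819 + 29 = -38564992/819 + 29 = -38541241/819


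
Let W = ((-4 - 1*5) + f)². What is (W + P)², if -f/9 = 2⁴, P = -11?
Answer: 547466404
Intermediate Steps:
f = -144 (f = -9*2⁴ = -9*16 = -144)
W = 23409 (W = ((-4 - 1*5) - 144)² = ((-4 - 5) - 144)² = (-9 - 144)² = (-153)² = 23409)
(W + P)² = (23409 - 11)² = 23398² = 547466404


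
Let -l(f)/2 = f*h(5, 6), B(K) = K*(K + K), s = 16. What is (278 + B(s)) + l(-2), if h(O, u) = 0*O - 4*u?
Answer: 694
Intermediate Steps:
h(O, u) = -4*u (h(O, u) = 0 - 4*u = -4*u)
B(K) = 2*K² (B(K) = K*(2*K) = 2*K²)
l(f) = 48*f (l(f) = -2*f*(-4*6) = -2*f*(-24) = -(-48)*f = 48*f)
(278 + B(s)) + l(-2) = (278 + 2*16²) + 48*(-2) = (278 + 2*256) - 96 = (278 + 512) - 96 = 790 - 96 = 694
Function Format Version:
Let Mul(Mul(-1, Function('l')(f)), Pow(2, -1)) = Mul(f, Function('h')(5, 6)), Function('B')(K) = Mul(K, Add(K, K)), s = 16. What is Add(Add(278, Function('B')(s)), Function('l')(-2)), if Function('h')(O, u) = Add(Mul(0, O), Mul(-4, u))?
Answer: 694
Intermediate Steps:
Function('h')(O, u) = Mul(-4, u) (Function('h')(O, u) = Add(0, Mul(-4, u)) = Mul(-4, u))
Function('B')(K) = Mul(2, Pow(K, 2)) (Function('B')(K) = Mul(K, Mul(2, K)) = Mul(2, Pow(K, 2)))
Function('l')(f) = Mul(48, f) (Function('l')(f) = Mul(-2, Mul(f, Mul(-4, 6))) = Mul(-2, Mul(f, -24)) = Mul(-2, Mul(-24, f)) = Mul(48, f))
Add(Add(278, Function('B')(s)), Function('l')(-2)) = Add(Add(278, Mul(2, Pow(16, 2))), Mul(48, -2)) = Add(Add(278, Mul(2, 256)), -96) = Add(Add(278, 512), -96) = Add(790, -96) = 694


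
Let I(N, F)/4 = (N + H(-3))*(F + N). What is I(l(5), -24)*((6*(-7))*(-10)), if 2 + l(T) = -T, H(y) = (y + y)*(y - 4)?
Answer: -1822800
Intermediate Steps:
H(y) = 2*y*(-4 + y) (H(y) = (2*y)*(-4 + y) = 2*y*(-4 + y))
l(T) = -2 - T
I(N, F) = 4*(42 + N)*(F + N) (I(N, F) = 4*((N + 2*(-3)*(-4 - 3))*(F + N)) = 4*((N + 2*(-3)*(-7))*(F + N)) = 4*((N + 42)*(F + N)) = 4*((42 + N)*(F + N)) = 4*(42 + N)*(F + N))
I(l(5), -24)*((6*(-7))*(-10)) = (4*(-2 - 1*5)² + 168*(-24) + 168*(-2 - 1*5) + 4*(-24)*(-2 - 1*5))*((6*(-7))*(-10)) = (4*(-2 - 5)² - 4032 + 168*(-2 - 5) + 4*(-24)*(-2 - 5))*(-42*(-10)) = (4*(-7)² - 4032 + 168*(-7) + 4*(-24)*(-7))*420 = (4*49 - 4032 - 1176 + 672)*420 = (196 - 4032 - 1176 + 672)*420 = -4340*420 = -1822800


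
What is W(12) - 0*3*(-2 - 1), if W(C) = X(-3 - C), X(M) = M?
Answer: -15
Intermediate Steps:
W(C) = -3 - C
W(12) - 0*3*(-2 - 1) = (-3 - 1*12) - 0*3*(-2 - 1) = (-3 - 12) - 0*3*(-3) = -15 - 0*(-9) = -15 - 73*0 = -15 + 0 = -15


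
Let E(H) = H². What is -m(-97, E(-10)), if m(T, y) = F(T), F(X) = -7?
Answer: 7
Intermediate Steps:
m(T, y) = -7
-m(-97, E(-10)) = -1*(-7) = 7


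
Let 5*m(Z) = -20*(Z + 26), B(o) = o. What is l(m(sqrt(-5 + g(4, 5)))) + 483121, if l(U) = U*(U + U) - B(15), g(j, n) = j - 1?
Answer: 504674 + 1664*I*sqrt(2) ≈ 5.0467e+5 + 2353.3*I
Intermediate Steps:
g(j, n) = -1 + j
m(Z) = -104 - 4*Z (m(Z) = (-20*(Z + 26))/5 = (-20*(26 + Z))/5 = (-520 - 20*Z)/5 = -104 - 4*Z)
l(U) = -15 + 2*U**2 (l(U) = U*(U + U) - 1*15 = U*(2*U) - 15 = 2*U**2 - 15 = -15 + 2*U**2)
l(m(sqrt(-5 + g(4, 5)))) + 483121 = (-15 + 2*(-104 - 4*sqrt(-5 + (-1 + 4)))**2) + 483121 = (-15 + 2*(-104 - 4*sqrt(-5 + 3))**2) + 483121 = (-15 + 2*(-104 - 4*I*sqrt(2))**2) + 483121 = 483106 + 2*(-104 - 4*I*sqrt(2))**2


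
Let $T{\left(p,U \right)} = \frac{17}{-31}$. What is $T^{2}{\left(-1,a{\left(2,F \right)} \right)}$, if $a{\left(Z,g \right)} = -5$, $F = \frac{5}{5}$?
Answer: $\frac{289}{961} \approx 0.30073$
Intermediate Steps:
$F = 1$ ($F = 5 \cdot \frac{1}{5} = 1$)
$T{\left(p,U \right)} = - \frac{17}{31}$ ($T{\left(p,U \right)} = 17 \left(- \frac{1}{31}\right) = - \frac{17}{31}$)
$T^{2}{\left(-1,a{\left(2,F \right)} \right)} = \left(- \frac{17}{31}\right)^{2} = \frac{289}{961}$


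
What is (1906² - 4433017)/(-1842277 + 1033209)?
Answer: 800181/809068 ≈ 0.98902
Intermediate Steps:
(1906² - 4433017)/(-1842277 + 1033209) = (3632836 - 4433017)/(-809068) = -800181*(-1/809068) = 800181/809068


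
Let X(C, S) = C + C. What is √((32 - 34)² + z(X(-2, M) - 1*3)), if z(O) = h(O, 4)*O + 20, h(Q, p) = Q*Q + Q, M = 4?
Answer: 3*I*√30 ≈ 16.432*I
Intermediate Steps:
h(Q, p) = Q + Q² (h(Q, p) = Q² + Q = Q + Q²)
X(C, S) = 2*C
z(O) = 20 + O²*(1 + O) (z(O) = (O*(1 + O))*O + 20 = O²*(1 + O) + 20 = 20 + O²*(1 + O))
√((32 - 34)² + z(X(-2, M) - 1*3)) = √((32 - 34)² + (20 + (2*(-2) - 1*3)²*(1 + (2*(-2) - 1*3)))) = √((-2)² + (20 + (-4 - 3)²*(1 + (-4 - 3)))) = √(4 + (20 + (-7)²*(1 - 7))) = √(4 + (20 + 49*(-6))) = √(4 + (20 - 294)) = √(4 - 274) = √(-270) = 3*I*√30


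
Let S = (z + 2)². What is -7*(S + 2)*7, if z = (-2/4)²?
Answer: -5537/16 ≈ -346.06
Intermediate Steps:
z = ¼ (z = (-2*¼)² = (-½)² = ¼ ≈ 0.25000)
S = 81/16 (S = (¼ + 2)² = (9/4)² = 81/16 ≈ 5.0625)
-7*(S + 2)*7 = -7*(81/16 + 2)*7 = -7*113/16*7 = -791/16*7 = -5537/16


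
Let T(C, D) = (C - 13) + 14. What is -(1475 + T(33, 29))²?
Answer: -2277081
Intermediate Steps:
T(C, D) = 1 + C (T(C, D) = (-13 + C) + 14 = 1 + C)
-(1475 + T(33, 29))² = -(1475 + (1 + 33))² = -(1475 + 34)² = -1*1509² = -1*2277081 = -2277081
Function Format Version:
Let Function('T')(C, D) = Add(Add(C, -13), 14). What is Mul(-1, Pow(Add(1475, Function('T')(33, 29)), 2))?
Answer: -2277081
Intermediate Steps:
Function('T')(C, D) = Add(1, C) (Function('T')(C, D) = Add(Add(-13, C), 14) = Add(1, C))
Mul(-1, Pow(Add(1475, Function('T')(33, 29)), 2)) = Mul(-1, Pow(Add(1475, Add(1, 33)), 2)) = Mul(-1, Pow(Add(1475, 34), 2)) = Mul(-1, Pow(1509, 2)) = Mul(-1, 2277081) = -2277081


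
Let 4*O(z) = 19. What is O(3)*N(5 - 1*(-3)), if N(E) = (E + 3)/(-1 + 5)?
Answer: 209/16 ≈ 13.063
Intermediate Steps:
N(E) = 3/4 + E/4 (N(E) = (3 + E)/4 = (3 + E)*(1/4) = 3/4 + E/4)
O(z) = 19/4 (O(z) = (1/4)*19 = 19/4)
O(3)*N(5 - 1*(-3)) = 19*(3/4 + (5 - 1*(-3))/4)/4 = 19*(3/4 + (5 + 3)/4)/4 = 19*(3/4 + (1/4)*8)/4 = 19*(3/4 + 2)/4 = (19/4)*(11/4) = 209/16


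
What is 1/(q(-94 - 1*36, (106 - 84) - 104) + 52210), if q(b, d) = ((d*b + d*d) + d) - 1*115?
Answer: 1/69397 ≈ 1.4410e-5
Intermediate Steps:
q(b, d) = -115 + d + d² + b*d (q(b, d) = ((b*d + d²) + d) - 115 = ((d² + b*d) + d) - 115 = (d + d² + b*d) - 115 = -115 + d + d² + b*d)
1/(q(-94 - 1*36, (106 - 84) - 104) + 52210) = 1/((-115 + ((106 - 84) - 104) + ((106 - 84) - 104)² + (-94 - 1*36)*((106 - 84) - 104)) + 52210) = 1/((-115 + (22 - 104) + (22 - 104)² + (-94 - 36)*(22 - 104)) + 52210) = 1/((-115 - 82 + (-82)² - 130*(-82)) + 52210) = 1/((-115 - 82 + 6724 + 10660) + 52210) = 1/(17187 + 52210) = 1/69397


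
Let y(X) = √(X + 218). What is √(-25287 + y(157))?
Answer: √(-25287 + 5*√15) ≈ 158.96*I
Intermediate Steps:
y(X) = √(218 + X)
√(-25287 + y(157)) = √(-25287 + √(218 + 157)) = √(-25287 + √375) = √(-25287 + 5*√15)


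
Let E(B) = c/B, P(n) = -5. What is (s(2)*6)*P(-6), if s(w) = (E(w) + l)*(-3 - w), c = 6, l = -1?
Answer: 300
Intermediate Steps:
E(B) = 6/B
s(w) = (-1 + 6/w)*(-3 - w) (s(w) = (6/w - 1)*(-3 - w) = (-1 + 6/w)*(-3 - w))
(s(2)*6)*P(-6) = ((-3 + 2 - 18/2)*6)*(-5) = ((-3 + 2 - 18*½)*6)*(-5) = ((-3 + 2 - 9)*6)*(-5) = -10*6*(-5) = -60*(-5) = 300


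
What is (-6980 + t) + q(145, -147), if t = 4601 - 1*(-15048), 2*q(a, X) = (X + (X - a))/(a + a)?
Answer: 7347581/580 ≈ 12668.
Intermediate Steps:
q(a, X) = (-a + 2*X)/(4*a) (q(a, X) = ((X + (X - a))/(a + a))/2 = ((-a + 2*X)/((2*a)))/2 = ((-a + 2*X)*(1/(2*a)))/2 = ((-a + 2*X)/(2*a))/2 = (-a + 2*X)/(4*a))
t = 19649 (t = 4601 + 15048 = 19649)
(-6980 + t) + q(145, -147) = (-6980 + 19649) + (1/4)*(-1*145 + 2*(-147))/145 = 12669 + (1/4)*(1/145)*(-145 - 294) = 12669 + (1/4)*(1/145)*(-439) = 12669 - 439/580 = 7347581/580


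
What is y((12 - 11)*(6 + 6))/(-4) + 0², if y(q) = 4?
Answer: -1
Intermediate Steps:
y((12 - 11)*(6 + 6))/(-4) + 0² = 4/(-4) + 0² = 4*(-¼) + 0 = -1 + 0 = -1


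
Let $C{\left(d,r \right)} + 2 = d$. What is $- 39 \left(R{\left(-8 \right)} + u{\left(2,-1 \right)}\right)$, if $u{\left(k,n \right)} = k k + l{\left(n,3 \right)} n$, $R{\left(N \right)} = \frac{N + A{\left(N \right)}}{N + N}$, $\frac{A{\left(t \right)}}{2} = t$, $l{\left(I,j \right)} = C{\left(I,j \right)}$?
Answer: $- \frac{663}{2} \approx -331.5$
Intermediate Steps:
$C{\left(d,r \right)} = -2 + d$
$l{\left(I,j \right)} = -2 + I$
$A{\left(t \right)} = 2 t$
$R{\left(N \right)} = \frac{3}{2}$ ($R{\left(N \right)} = \frac{N + 2 N}{N + N} = \frac{3 N}{2 N} = 3 N \frac{1}{2 N} = \frac{3}{2}$)
$u{\left(k,n \right)} = k^{2} + n \left(-2 + n\right)$ ($u{\left(k,n \right)} = k k + \left(-2 + n\right) n = k^{2} + n \left(-2 + n\right)$)
$- 39 \left(R{\left(-8 \right)} + u{\left(2,-1 \right)}\right) = - 39 \left(\frac{3}{2} + \left(2^{2} - \left(-2 - 1\right)\right)\right) = - 39 \left(\frac{3}{2} + \left(4 - -3\right)\right) = - 39 \left(\frac{3}{2} + \left(4 + 3\right)\right) = - 39 \left(\frac{3}{2} + 7\right) = \left(-39\right) \frac{17}{2} = - \frac{663}{2}$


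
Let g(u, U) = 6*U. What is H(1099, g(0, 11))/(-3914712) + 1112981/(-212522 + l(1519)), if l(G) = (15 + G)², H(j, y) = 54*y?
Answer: 30203964284/58194205607 ≈ 0.51902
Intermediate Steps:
H(1099, g(0, 11))/(-3914712) + 1112981/(-212522 + l(1519)) = (54*(6*11))/(-3914712) + 1112981/(-212522 + (15 + 1519)²) = (54*66)*(-1/3914712) + 1112981/(-212522 + 1534²) = 3564*(-1/3914712) + 1112981/(-212522 + 2353156) = -99/108742 + 1112981/2140634 = 30203964284/58194205607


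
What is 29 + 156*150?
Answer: 23429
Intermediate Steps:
29 + 156*150 = 29 + 23400 = 23429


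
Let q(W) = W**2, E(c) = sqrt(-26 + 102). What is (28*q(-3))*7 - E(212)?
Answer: 1764 - 2*sqrt(19) ≈ 1755.3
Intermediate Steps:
E(c) = 2*sqrt(19) (E(c) = sqrt(76) = 2*sqrt(19))
(28*q(-3))*7 - E(212) = (28*(-3)**2)*7 - 2*sqrt(19) = (28*9)*7 - 2*sqrt(19) = 252*7 - 2*sqrt(19) = 1764 - 2*sqrt(19)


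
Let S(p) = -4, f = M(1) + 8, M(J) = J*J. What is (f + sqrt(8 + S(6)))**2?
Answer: 121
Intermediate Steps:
M(J) = J**2
f = 9 (f = 1**2 + 8 = 1 + 8 = 9)
(f + sqrt(8 + S(6)))**2 = (9 + sqrt(8 - 4))**2 = (9 + sqrt(4))**2 = (9 + 2)**2 = 11**2 = 121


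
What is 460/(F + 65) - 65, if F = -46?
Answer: -775/19 ≈ -40.789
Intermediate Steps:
460/(F + 65) - 65 = 460/(-46 + 65) - 65 = 460/19 - 65 = -775/19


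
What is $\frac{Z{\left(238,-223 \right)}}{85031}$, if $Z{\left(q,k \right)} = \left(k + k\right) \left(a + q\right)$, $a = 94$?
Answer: $- \frac{148072}{85031} \approx -1.7414$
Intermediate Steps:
$Z{\left(q,k \right)} = 2 k \left(94 + q\right)$ ($Z{\left(q,k \right)} = \left(k + k\right) \left(94 + q\right) = 2 k \left(94 + q\right)$)
$\frac{Z{\left(238,-223 \right)}}{85031} = \frac{2 \left(-223\right) \left(94 + 238\right)}{85031} = 2 \left(-223\right) 332 \cdot \frac{1}{85031} = \left(-148072\right) \frac{1}{85031} = - \frac{148072}{85031}$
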